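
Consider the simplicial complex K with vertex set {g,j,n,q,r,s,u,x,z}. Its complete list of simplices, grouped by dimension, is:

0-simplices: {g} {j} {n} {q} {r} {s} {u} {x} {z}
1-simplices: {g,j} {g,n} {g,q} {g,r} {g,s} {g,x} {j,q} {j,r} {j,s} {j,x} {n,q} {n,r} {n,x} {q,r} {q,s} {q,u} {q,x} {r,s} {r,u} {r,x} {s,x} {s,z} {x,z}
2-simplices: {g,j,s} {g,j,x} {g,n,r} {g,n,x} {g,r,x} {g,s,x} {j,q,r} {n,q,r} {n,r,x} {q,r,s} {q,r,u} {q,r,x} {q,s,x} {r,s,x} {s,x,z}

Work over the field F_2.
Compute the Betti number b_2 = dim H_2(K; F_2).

n_0=9 n_1=23 n_2=15  [Z2]
∂1: piv[gj,gn,gq,gr,gs,gx,qu,sz] rk=8  ker:jq,jr,js,jx,nq,nr,nx,qr,qs,qx,rs,ru,rx,sx,xz
∂2: piv[gjs,gjx,gnr,gnx,grx,gsx,jqr,nqr,qrs,qru,qrx,qsx,sxz] rk=13  ker:nrx,rsx
b_2=(15−13)−0=2

b_2=2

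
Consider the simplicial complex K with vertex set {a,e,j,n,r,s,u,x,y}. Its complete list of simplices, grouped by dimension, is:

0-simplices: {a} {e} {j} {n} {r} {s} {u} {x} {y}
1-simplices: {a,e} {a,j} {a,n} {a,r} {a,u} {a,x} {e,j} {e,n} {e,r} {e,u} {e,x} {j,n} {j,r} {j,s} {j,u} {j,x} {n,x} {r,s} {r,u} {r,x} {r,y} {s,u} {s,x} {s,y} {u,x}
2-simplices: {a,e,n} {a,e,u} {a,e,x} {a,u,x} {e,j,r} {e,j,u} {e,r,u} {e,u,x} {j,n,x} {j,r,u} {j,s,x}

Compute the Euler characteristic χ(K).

χ(K)=-5

n_0=9 n_1=25 n_2=11
χ=+9−25+11=-5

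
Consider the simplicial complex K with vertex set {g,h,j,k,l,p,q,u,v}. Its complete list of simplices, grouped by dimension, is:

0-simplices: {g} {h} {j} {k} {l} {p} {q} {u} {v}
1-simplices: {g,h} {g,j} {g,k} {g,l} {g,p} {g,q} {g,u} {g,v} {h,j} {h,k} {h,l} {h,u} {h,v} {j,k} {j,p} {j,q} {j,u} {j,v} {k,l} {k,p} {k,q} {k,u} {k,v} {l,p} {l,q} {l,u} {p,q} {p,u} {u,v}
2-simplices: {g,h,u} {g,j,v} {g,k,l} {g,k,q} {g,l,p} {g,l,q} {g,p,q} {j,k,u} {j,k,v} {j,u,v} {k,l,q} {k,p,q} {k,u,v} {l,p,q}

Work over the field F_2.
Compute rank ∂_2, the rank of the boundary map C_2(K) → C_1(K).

n_0=9 n_1=29 n_2=14  [Z2]
∂1: piv[gh,gj,gk,gl,gp,gq,gu,gv] rk=8  ker:hj,hk,hl,hu,hv,jk,jp,jq,ju,jv,kl,kp,kq,ku,kv,lp,lq,lu,pq,pu,uv
∂2: piv[ghu,gjv,gkl,gkq,glp,glq,gpq,jku,jkv,juv,kpq] rk=11  ker:klq,kuv,lpq
rk∂_2=11

rank∂_2=11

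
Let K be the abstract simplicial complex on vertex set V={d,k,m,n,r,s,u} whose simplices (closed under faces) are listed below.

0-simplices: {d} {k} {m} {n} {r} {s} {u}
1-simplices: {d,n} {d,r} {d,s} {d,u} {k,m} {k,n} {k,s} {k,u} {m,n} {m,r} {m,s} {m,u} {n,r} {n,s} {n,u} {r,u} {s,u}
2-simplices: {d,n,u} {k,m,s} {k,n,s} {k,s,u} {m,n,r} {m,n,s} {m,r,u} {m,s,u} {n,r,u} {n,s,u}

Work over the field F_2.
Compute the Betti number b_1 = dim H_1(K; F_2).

n_0=7 n_1=17 n_2=10  [Z2]
∂1: piv[dn,dr,ds,du,km,kn] rk=6  ker:ks,ku,mn,mr,ms,mu,nr,ns,nu,ru,su
∂2: piv[dnu,kms,kns,ksu,mnr,mns,mru,msu,nru] rk=9  ker:nsu
b_1=(17−6)−9=2

b_1=2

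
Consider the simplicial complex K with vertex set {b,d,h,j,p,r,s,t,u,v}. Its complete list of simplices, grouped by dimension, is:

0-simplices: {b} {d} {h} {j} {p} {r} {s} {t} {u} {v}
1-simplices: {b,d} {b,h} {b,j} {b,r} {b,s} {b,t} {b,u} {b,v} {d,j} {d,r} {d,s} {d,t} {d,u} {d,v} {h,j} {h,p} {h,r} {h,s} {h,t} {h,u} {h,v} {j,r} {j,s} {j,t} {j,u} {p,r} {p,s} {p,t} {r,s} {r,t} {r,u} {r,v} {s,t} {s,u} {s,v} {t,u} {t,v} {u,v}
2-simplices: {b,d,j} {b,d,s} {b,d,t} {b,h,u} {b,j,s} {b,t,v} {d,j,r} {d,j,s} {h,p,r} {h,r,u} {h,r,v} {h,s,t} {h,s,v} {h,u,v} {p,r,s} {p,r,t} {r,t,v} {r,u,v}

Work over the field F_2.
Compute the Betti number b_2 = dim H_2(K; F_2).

b_2=2

n_0=10 n_1=38 n_2=18  [Z2]
∂1: piv[bd,bh,bj,br,bs,bt,bu,bv,hp] rk=9  ker:dj,dr,ds,dt,du,dv,hj,hr,hs,ht,hu,hv,jr,js,jt,ju,pr,ps,pt,rs,rt,ru,rv,st,su,sv,tu,tv,uv
∂2: piv[bdj,bds,bdt,bhu,bjs,btv,djr,hpr,hru,hrv,hst,hsv,huv,prs,prt,rtv] rk=16  ker:djs,ruv
b_2=(18−16)−0=2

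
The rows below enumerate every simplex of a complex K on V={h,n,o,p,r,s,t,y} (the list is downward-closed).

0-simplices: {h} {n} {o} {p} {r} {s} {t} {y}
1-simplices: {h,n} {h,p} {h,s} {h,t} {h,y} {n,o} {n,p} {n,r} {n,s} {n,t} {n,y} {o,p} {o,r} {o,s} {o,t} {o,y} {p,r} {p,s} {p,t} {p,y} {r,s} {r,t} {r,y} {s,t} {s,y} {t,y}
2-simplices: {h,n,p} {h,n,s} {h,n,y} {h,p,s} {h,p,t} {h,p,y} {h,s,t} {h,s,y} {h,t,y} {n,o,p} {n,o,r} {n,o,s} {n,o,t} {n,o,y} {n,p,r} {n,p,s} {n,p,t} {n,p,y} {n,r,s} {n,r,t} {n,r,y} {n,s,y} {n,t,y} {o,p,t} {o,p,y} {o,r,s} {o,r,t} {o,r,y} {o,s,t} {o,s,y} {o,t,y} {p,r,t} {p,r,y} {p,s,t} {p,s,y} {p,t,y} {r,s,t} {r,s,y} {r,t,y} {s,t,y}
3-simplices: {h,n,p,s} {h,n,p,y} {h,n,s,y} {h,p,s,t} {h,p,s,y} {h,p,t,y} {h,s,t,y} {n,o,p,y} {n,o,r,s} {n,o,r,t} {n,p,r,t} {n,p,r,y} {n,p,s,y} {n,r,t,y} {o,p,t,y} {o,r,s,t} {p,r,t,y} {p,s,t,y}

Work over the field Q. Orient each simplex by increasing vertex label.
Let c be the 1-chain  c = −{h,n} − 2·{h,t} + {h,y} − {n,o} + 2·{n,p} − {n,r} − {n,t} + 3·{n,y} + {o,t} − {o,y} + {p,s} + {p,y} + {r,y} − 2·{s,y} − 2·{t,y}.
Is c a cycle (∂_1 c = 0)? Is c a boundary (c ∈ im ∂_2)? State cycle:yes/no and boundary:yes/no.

n_0=8 n_1=26 n_2=40 n_3=18  [Q]
∂1: piv[hn,hp,hs,ht,hy,no,nr] rk=7  ker:np,ns,nt,ny,op,or,os,ot,oy,pr,ps,pt,py,rs,rt,ry,st,sy,ty
∂2: piv[hnp,hns,hny,hps,hpt,hpy,hst,hsy,hty,nop,nor,nos,not,noy,npr,npt,nrs,nrt,nry] rk=19  ker:nps,npy,nsy,nty,opt,opy,ors,ort,ory,ost,osy,oty,prt,pry,pst,psy,pty,rst,rsy,rty,sty
∂3: piv[hnps,hnpy,hnsy,hpst,hpsy,hpty,hsty,nopy,nors,nort,nprt,npry,nrty,opty,orst,prty] rk=16  ker:npsy,psty
∂1c = 2·{h} − 3·{n} − {o} − 2·{r} + 3·{s} + {y}

cycle:no boundary:no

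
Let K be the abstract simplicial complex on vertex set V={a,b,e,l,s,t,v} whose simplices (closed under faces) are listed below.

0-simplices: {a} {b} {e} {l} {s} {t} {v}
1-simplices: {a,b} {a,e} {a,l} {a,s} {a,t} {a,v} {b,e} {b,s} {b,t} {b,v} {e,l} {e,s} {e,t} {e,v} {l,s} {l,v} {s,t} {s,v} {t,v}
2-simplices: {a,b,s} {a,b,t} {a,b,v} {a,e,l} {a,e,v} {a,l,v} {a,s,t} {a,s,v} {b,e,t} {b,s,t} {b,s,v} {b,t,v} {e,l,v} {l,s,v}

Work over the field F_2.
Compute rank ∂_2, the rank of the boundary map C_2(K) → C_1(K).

n_0=7 n_1=19 n_2=14  [Z2]
∂1: piv[ab,ae,al,as,at,av] rk=6  ker:be,bs,bt,bv,el,es,et,ev,ls,lv,st,sv,tv
∂2: piv[abs,abt,abv,ael,aev,alv,ast,asv,bet,btv,lsv] rk=11  ker:bst,bsv,elv
rk∂_2=11

rank∂_2=11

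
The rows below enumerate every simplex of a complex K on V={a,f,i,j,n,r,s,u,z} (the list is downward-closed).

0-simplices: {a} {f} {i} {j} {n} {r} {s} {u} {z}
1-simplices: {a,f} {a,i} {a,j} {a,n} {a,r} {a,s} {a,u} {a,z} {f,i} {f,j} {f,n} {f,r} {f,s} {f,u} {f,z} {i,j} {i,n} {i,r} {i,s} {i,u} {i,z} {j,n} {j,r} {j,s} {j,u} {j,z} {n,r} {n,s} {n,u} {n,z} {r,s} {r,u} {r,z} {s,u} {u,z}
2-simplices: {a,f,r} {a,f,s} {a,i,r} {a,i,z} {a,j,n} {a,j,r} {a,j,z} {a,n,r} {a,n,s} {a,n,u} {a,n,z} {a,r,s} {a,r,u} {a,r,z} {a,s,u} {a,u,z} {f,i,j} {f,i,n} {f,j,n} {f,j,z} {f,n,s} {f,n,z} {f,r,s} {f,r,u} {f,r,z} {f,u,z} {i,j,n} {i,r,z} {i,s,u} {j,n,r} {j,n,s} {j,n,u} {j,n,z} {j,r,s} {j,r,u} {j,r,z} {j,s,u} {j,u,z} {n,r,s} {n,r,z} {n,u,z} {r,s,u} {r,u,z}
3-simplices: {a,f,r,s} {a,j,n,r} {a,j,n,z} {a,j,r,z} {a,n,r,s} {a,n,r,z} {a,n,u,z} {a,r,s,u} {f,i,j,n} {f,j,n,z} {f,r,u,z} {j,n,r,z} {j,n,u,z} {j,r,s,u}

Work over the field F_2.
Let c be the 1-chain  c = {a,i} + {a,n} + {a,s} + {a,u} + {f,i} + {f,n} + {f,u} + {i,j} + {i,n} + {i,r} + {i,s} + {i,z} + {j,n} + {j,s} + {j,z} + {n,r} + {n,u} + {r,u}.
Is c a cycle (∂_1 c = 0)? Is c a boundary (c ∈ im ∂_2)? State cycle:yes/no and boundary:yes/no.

n_0=9 n_1=35 n_2=43 n_3=14  [Z2]
∂1: piv[af,ai,aj,an,ar,as,au,az] rk=8  ker:fi,fj,fn,fr,fs,fu,fz,ij,in,ir,is,iu,iz,jn,jr,js,ju,jz,nr,ns,nu,nz,rs,ru,rz,su,uz
∂2: piv[afr,afs,air,aiz,ajn,ajr,ajz,anr,ans,anu,anz,ars,aru,arz,asu,auz,fij,fin,fjn,fjz,fns,fru,isu,jns,jnu] rk=25  ker:fnz,frs,frz,fuz,ijn,irz,jnr,jnz,jrs,jru,jrz,jsu,juz,nrs,nrz,nuz,rsu,ruz
∂3: piv[afrs,ajnr,ajnz,ajrz,anrs,anrz,anuz,arsu,fijn,fjnz,fruz,jnuz,jrsu] rk=13  ker:jnrz
∂1c = {f} + {i} + {r} + {s}

cycle:no boundary:no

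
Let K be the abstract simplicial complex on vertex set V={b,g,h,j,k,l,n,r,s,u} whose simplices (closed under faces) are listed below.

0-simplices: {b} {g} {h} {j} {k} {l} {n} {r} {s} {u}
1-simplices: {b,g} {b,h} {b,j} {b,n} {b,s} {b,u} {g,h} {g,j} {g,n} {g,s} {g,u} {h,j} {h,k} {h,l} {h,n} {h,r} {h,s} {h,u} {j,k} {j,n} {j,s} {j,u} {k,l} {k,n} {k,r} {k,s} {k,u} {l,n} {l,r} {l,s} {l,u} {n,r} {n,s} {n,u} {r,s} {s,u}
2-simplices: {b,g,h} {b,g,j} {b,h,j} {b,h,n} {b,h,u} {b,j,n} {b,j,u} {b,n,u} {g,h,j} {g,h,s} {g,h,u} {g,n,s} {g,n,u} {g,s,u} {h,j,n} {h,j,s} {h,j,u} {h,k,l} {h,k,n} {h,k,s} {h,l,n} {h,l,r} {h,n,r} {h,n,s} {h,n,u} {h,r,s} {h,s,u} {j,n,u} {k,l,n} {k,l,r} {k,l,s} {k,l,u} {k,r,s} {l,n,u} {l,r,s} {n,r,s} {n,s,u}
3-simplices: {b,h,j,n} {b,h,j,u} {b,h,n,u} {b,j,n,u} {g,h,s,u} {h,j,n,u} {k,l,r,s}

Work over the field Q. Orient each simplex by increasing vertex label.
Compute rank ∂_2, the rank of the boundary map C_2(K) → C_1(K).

n_0=10 n_1=36 n_2=37 n_3=7  [Q]
∂1: piv[bg,bh,bj,bn,bs,bu,hk,hl,hr] rk=9  ker:gh,gj,gn,gs,gu,hj,hn,hs,hu,jk,jn,js,ju,kl,kn,kr,ks,ku,ln,lr,ls,lu,nr,ns,nu,rs,su
∂2: piv[bgh,bgj,bhj,bhn,bhu,bjn,bju,bnu,ghs,ghu,gns,gnu,gsu,hjs,hkl,hkn,hks,hln,hlr,hnr,hrs,klr,kls,klu,lnu] rk=25  ker:ghj,hjn,hju,hns,hnu,hsu,jnu,kln,krs,lrs,nrs,nsu
∂3: piv[bhjn,bhju,bhnu,bjnu,ghsu,klrs] rk=6  ker:hjnu
rk∂_2=25

rank∂_2=25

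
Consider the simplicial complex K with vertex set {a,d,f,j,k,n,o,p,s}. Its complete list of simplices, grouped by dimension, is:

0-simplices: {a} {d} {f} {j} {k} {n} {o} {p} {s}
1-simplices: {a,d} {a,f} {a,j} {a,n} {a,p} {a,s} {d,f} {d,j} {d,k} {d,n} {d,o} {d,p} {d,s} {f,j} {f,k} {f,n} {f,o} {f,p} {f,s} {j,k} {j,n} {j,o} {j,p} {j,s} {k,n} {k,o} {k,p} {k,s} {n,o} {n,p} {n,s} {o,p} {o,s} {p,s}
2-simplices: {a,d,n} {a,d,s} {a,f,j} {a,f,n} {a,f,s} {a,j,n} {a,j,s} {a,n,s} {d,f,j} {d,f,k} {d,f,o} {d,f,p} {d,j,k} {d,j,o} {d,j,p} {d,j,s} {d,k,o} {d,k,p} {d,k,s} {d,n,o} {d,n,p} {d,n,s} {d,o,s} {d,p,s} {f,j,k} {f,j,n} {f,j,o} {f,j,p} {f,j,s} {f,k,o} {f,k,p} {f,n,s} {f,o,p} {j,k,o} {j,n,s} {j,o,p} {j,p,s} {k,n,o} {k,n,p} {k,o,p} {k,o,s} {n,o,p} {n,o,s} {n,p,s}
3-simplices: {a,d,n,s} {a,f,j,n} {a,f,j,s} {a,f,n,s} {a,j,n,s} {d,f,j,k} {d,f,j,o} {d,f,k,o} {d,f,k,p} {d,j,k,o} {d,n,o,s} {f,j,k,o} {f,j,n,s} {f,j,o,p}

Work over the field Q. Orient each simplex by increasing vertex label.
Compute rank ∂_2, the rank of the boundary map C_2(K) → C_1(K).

n_0=9 n_1=34 n_2=44 n_3=14  [Q]
∂1: piv[ad,af,aj,an,ap,as,dk,do] rk=8  ker:df,dj,dn,dp,ds,fj,fk,fn,fo,fp,fs,jk,jn,jo,jp,js,kn,ko,kp,ks,no,np,ns,op,os,ps
∂2: piv[adn,ads,afj,afn,afs,ajn,ajs,ans,dfj,dfk,dfo,dfp,djk,djo,djp,djs,dko,dkp,dks,dno,dnp,dos,dps,fop,kno] rk=25  ker:dns,fjk,fjn,fjo,fjp,fjs,fko,fkp,fns,jko,jns,jop,jps,knp,kop,kos,nop,nos,nps
∂3: piv[adns,afjn,afjs,afns,ajns,dfjk,dfjo,dfko,dfkp,djko,dnos,fjop] rk=12  ker:fjko,fjns
rk∂_2=25

rank∂_2=25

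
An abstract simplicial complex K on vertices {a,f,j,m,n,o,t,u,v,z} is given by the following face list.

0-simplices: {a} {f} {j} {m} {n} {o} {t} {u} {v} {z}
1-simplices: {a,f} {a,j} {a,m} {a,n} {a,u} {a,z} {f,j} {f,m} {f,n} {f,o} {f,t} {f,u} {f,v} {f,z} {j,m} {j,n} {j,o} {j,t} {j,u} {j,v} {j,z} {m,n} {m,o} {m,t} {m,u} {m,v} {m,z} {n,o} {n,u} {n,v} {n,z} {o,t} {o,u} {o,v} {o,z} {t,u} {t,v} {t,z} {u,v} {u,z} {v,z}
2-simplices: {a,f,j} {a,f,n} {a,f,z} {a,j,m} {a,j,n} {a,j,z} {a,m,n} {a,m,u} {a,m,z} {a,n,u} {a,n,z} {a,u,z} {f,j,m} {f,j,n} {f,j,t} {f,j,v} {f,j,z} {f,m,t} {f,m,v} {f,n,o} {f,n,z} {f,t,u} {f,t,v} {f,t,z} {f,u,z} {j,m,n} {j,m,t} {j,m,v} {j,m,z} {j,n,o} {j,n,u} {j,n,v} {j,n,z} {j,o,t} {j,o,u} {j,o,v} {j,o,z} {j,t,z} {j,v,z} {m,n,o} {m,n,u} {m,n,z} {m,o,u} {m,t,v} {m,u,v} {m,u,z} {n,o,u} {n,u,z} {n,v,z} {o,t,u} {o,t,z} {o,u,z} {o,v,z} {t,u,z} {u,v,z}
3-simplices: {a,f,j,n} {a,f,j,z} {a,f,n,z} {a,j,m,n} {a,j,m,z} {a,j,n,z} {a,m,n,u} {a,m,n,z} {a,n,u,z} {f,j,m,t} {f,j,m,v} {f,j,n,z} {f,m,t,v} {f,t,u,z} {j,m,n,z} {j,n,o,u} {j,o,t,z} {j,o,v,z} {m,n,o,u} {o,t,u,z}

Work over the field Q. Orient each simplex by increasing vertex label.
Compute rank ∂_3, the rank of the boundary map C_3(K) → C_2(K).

n_0=10 n_1=41 n_2=55 n_3=20  [Q]
∂1: piv[af,aj,am,an,au,az,fo,ft,fv] rk=9  ker:fj,fm,fn,fu,fz,jm,jn,jo,jt,ju,jv,jz,mn,mo,mt,mu,mv,mz,no,nu,nv,nz,ot,ou,ov,oz,tu,tv,tz,uv,uz,vz
∂2: piv[afj,afn,afz,ajm,ajn,ajz,amn,amu,amz,anu,anz,auz,fjm,fjt,fjv,fmt,fmv,fno,ftu,ftv,ftz,fuz,jno,jnu,jnv,jot,jou,jov,joz,jvz,mno,muv] rk=32  ker:fjn,fjz,fnz,jmn,jmt,jmv,jmz,jnz,jtz,mnu,mnz,mou,mtv,muz,nou,nuz,nvz,otu,otz,ouz,ovz,tuz,uvz
∂3: piv[afjn,afjz,afnz,ajmn,ajmz,ajnz,amnu,amnz,anuz,fjmt,fjmv,fmtv,ftuz,jnou,jotz,jovz,mnou,otuz] rk=18  ker:fjnz,jmnz
rk∂_3=18

rank∂_3=18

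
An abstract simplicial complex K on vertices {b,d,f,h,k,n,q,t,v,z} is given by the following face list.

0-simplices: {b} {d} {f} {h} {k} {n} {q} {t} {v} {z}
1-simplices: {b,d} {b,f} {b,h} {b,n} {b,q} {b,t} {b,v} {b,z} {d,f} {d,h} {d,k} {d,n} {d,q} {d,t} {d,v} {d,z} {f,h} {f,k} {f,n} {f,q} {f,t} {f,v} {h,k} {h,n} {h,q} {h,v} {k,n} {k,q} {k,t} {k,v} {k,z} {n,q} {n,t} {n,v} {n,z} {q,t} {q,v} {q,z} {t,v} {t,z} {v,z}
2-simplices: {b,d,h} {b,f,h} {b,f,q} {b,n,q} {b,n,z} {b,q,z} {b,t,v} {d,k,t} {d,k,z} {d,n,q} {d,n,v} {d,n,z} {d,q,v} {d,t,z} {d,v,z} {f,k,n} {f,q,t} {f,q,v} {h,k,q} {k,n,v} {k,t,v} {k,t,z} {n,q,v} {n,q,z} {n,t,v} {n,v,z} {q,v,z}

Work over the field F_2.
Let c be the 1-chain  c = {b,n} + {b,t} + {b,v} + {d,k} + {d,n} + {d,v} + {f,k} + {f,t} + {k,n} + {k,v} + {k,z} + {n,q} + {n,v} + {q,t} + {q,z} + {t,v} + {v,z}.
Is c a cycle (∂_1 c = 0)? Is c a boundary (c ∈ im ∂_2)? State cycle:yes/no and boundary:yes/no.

n_0=10 n_1=41 n_2=27  [Z2]
∂1: piv[bd,bf,bh,bn,bq,bt,bv,bz,dk] rk=9  ker:df,dh,dn,dq,dt,dv,dz,fh,fk,fn,fq,ft,fv,hk,hn,hq,hv,kn,kq,kt,kv,kz,nq,nt,nv,nz,qt,qv,qz,tv,tz,vz
∂2: piv[bdh,bfh,bfq,bnq,bnz,bqz,btv,dkt,dkz,dnq,dnv,dnz,dqv,dtz,dvz,fkn,fqt,fqv,hkq,knv,ktv,ntv] rk=22  ker:ktz,nqv,nqz,nvz,qvz
∂1c = {b} + {d} + {k} + {n} + {q} + {z}

cycle:no boundary:no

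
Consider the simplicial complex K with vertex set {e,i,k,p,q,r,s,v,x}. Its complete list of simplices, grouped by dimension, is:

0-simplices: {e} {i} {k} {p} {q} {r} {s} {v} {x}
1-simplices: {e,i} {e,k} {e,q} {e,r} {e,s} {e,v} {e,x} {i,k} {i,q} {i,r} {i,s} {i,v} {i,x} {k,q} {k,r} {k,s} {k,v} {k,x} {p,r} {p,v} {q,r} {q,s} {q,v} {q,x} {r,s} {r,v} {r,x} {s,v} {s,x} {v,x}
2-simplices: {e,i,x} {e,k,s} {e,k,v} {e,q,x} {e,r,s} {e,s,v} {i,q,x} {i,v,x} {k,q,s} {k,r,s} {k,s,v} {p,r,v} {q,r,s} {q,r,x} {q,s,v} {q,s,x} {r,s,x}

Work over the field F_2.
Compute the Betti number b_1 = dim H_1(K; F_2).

n_0=9 n_1=30 n_2=17  [Z2]
∂1: piv[ei,ek,eq,er,es,ev,ex,pr] rk=8  ker:ik,iq,ir,is,iv,ix,kq,kr,ks,kv,kx,pv,qr,qs,qv,qx,rs,rv,rx,sv,sx,vx
∂2: piv[eix,eks,ekv,eqx,ers,esv,iqx,ivx,kqs,krs,prv,qrs,qrx,qsv,qsx] rk=15  ker:ksv,rsx
b_1=(30−8)−15=7

b_1=7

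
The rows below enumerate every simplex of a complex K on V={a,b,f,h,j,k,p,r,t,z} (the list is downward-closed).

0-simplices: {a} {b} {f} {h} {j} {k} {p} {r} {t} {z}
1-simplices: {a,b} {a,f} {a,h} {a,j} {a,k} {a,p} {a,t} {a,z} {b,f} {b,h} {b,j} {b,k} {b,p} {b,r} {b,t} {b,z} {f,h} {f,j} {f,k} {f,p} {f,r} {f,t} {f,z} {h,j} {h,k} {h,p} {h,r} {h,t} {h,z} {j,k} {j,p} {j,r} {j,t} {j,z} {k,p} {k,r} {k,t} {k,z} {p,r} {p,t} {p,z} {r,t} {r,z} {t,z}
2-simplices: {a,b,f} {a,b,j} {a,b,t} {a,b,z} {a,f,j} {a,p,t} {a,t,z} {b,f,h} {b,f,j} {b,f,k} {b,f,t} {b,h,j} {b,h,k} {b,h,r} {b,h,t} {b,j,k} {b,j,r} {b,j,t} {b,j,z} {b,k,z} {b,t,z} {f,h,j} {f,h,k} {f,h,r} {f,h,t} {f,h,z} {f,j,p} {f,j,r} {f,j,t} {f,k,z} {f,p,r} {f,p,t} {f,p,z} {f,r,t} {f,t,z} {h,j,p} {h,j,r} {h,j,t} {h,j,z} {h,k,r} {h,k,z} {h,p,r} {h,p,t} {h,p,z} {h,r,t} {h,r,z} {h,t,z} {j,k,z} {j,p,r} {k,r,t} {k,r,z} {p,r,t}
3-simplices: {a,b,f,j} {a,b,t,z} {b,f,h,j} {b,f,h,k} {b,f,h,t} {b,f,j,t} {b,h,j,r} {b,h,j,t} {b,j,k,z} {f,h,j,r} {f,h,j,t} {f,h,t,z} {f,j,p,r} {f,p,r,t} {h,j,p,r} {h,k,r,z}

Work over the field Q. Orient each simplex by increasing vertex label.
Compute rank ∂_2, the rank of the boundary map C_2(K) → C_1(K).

n_0=10 n_1=44 n_2=52 n_3=16  [Q]
∂1: piv[ab,af,ah,aj,ak,ap,at,az,br] rk=9  ker:bf,bh,bj,bk,bp,bt,bz,fh,fj,fk,fp,fr,ft,fz,hj,hk,hp,hr,ht,hz,jk,jp,jr,jt,jz,kp,kr,kt,kz,pr,pt,pz,rt,rz,tz
∂2: piv[abf,abj,abt,abz,afj,apt,atz,bfh,bfk,bft,bhj,bhk,bhr,bht,bjk,bjr,bjt,bjz,bkz,fhr,fhz,fjp,fkz,fpr,fpt,fpz,frt,hjp,hkr,hrz,krt] rk=31  ker:bfj,btz,fhj,fhk,fht,fjr,fjt,ftz,hjr,hjt,hjz,hkz,hpr,hpt,hpz,hrt,htz,jkz,jpr,krz,prt
∂3: piv[abfj,abtz,bfhj,bfhk,bfht,bfjt,bhjr,bhjt,bjkz,fhjr,fhtz,fjpr,fprt,hjpr,hkrz] rk=15  ker:fhjt
rk∂_2=31

rank∂_2=31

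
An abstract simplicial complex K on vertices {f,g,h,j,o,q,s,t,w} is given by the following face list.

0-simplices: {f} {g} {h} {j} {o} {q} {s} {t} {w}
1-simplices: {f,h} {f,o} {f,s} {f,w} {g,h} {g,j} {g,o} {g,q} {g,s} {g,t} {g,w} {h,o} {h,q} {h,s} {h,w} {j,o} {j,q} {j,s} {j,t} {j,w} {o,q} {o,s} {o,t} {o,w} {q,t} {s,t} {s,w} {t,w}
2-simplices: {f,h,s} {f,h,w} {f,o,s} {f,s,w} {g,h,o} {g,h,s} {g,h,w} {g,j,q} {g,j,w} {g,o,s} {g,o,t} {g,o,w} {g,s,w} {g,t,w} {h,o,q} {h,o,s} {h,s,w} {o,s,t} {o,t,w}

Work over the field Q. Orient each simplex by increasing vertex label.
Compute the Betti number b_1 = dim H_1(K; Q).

b_1=5

n_0=9 n_1=28 n_2=19  [Q]
∂1: piv[fh,fo,fs,fw,gh,gj,gq,gt] rk=8  ker:go,gs,gw,ho,hq,hs,hw,jo,jq,js,jt,jw,oq,os,ot,ow,qt,st,sw,tw
∂2: piv[fhs,fhw,fos,fsw,gho,ghs,ghw,gjq,gjw,gos,got,gow,gtw,hoq,ost] rk=15  ker:gsw,hos,hsw,otw
b_1=(28−8)−15=5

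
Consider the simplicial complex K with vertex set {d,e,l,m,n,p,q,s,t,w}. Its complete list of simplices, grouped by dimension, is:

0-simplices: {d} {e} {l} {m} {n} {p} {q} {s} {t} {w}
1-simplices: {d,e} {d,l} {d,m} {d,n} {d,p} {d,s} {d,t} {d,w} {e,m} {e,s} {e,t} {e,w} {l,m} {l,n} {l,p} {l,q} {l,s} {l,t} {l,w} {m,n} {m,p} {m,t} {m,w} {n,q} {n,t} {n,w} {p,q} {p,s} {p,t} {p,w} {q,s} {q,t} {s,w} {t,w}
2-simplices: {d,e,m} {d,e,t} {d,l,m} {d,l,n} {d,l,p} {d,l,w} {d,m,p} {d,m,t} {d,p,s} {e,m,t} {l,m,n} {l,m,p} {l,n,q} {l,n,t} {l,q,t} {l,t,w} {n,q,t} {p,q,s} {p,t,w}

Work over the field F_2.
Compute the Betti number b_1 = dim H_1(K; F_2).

n_0=10 n_1=34 n_2=19  [Z2]
∂1: piv[de,dl,dm,dn,dp,ds,dt,dw,lq] rk=9  ker:em,es,et,ew,lm,ln,lp,ls,lt,lw,mn,mp,mt,mw,nq,nt,nw,pq,ps,pt,pw,qs,qt,sw,tw
∂2: piv[dem,det,dlm,dln,dlp,dlw,dmp,dmt,dps,lmn,lnq,lnt,lqt,ltw,pqs,ptw] rk=16  ker:emt,lmp,nqt
b_1=(34−9)−16=9

b_1=9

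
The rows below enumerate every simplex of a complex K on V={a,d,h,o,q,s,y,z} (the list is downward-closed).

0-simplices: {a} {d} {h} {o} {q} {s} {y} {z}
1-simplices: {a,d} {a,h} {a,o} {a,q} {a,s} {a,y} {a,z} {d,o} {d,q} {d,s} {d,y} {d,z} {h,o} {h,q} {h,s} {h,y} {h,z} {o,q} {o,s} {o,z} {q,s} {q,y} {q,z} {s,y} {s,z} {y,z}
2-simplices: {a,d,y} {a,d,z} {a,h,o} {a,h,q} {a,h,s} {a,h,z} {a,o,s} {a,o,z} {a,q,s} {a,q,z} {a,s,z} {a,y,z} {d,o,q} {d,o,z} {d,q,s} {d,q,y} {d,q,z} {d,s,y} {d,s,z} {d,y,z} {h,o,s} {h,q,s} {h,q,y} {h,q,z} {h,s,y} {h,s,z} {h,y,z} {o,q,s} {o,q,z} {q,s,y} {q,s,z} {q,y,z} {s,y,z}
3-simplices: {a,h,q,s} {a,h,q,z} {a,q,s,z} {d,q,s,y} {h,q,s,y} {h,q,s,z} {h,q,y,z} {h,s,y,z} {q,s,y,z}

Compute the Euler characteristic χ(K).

n_0=8 n_1=26 n_2=33 n_3=9
χ=+8−26+33−9=6

χ(K)=6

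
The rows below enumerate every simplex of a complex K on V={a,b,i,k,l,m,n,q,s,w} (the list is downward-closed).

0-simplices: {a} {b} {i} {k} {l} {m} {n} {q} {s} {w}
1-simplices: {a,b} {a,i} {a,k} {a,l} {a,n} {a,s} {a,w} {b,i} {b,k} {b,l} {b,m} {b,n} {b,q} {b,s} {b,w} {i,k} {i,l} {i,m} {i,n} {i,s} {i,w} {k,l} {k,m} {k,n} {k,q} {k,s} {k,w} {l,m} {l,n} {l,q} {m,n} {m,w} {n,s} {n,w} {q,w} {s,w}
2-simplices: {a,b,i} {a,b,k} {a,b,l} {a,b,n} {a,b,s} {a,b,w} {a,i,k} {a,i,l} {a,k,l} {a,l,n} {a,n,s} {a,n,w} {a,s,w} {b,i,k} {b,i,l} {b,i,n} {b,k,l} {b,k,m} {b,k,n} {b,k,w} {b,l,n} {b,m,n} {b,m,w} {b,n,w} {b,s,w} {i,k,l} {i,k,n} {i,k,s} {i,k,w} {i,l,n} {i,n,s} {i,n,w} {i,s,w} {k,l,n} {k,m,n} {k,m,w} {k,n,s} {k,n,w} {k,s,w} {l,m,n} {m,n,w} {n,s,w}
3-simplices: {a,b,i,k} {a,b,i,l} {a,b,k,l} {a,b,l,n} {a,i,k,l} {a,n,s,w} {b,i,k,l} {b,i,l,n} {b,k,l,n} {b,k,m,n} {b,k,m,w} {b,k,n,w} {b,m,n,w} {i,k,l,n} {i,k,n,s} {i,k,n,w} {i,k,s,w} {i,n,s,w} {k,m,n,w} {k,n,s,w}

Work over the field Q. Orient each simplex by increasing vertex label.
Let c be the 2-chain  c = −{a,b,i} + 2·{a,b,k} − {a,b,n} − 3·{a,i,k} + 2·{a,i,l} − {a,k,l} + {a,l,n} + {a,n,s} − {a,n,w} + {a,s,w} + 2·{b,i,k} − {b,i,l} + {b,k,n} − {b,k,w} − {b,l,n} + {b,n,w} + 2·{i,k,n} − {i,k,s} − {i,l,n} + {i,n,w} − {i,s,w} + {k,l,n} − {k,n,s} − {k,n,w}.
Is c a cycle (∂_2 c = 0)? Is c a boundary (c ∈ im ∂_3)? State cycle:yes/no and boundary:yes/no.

cycle:yes boundary:yes

n_0=10 n_1=36 n_2=42 n_3=20  [Q]
∂1: piv[ab,ai,ak,al,an,as,aw,bm,bq] rk=9  ker:bi,bk,bl,bn,bs,bw,ik,il,im,in,is,iw,kl,km,kn,kq,ks,kw,lm,ln,lq,mn,mw,ns,nw,qw,sw
∂2: piv[abi,abk,abl,abn,abs,abw,aik,ail,akl,aln,ans,anw,asw,bin,bkm,bkn,bkw,bmn,bmw,iks,ikw,ins,lmn] rk=23  ker:bik,bil,bkl,bln,bnw,bsw,ikl,ikn,iln,inw,isw,kln,kmn,kmw,kns,knw,ksw,mnw,nsw
∂3: piv[abik,abil,abkl,abln,aikl,answ,biln,bkln,bkmn,bkmw,bknw,bmnw,ikln,ikns,iknw,iksw,insw] rk=17  ker:bikl,kmnw,knsw
∂2c = 0
c vs im∂3: reduces to 0 ⇒ boundary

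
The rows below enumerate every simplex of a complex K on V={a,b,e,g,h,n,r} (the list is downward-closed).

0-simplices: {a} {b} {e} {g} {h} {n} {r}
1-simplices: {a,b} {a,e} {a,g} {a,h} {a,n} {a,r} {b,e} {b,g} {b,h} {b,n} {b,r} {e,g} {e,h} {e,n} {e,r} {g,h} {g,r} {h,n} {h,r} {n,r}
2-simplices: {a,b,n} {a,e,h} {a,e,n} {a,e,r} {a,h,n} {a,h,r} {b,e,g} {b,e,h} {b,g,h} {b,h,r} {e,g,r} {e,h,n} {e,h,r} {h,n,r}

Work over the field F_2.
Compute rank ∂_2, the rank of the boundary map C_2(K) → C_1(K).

rank∂_2=12

n_0=7 n_1=20 n_2=14  [Z2]
∂1: piv[ab,ae,ag,ah,an,ar] rk=6  ker:be,bg,bh,bn,br,eg,eh,en,er,gh,gr,hn,hr,nr
∂2: piv[abn,aeh,aen,aer,ahn,ahr,beg,beh,bgh,bhr,egr,hnr] rk=12  ker:ehn,ehr
rk∂_2=12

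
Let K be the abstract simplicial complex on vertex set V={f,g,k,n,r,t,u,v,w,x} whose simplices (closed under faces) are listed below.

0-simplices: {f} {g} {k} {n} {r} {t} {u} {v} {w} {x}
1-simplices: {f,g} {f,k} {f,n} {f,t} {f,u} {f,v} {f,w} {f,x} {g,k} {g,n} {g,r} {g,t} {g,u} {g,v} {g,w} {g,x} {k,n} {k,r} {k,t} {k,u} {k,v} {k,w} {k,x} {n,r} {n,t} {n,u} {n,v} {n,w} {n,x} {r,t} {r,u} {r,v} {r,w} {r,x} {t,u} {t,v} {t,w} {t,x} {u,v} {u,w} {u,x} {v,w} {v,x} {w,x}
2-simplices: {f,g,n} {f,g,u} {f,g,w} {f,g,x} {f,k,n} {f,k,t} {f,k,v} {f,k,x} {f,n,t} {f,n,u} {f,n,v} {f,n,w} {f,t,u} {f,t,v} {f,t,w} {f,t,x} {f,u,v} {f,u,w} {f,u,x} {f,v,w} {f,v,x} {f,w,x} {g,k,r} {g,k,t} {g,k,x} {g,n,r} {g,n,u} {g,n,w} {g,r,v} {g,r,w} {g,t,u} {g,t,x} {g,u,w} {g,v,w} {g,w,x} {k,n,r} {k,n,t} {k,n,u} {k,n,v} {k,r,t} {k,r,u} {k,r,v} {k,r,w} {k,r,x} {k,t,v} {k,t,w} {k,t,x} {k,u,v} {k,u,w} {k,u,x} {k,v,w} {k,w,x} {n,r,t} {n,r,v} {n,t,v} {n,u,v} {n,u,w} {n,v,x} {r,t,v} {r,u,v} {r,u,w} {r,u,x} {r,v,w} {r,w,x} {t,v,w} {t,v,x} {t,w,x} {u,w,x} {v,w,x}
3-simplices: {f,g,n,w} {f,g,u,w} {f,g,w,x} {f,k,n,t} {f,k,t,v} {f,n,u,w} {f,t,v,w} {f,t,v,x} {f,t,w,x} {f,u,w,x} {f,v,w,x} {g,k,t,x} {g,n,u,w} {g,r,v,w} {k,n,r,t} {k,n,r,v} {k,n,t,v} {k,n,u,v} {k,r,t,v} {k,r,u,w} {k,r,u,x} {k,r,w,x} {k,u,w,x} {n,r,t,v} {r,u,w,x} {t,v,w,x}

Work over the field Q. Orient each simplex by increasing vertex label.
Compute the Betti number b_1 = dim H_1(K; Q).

n_0=10 n_1=44 n_2=69 n_3=26  [Q]
∂1: piv[fg,fk,fn,ft,fu,fv,fw,fx,gr] rk=9  ker:gk,gn,gt,gu,gv,gw,gx,kn,kr,kt,ku,kv,kw,kx,nr,nt,nu,nv,nw,nx,rt,ru,rv,rw,rx,tu,tv,tw,tx,uv,uw,ux,vw,vx,wx
∂2: piv[fgn,fgu,fgw,fgx,fkn,fkt,fkv,fkx,fnt,fnu,fnv,fnw,ftu,ftv,ftw,ftx,fuv,fuw,fux,fvw,fvx,fwx,gkr,gkt,gkx,gnr,grv,grw,gvw,knu,krt,kru,krw,krx,nvx] rk=35  ker:gnu,gnw,gtu,gtx,guw,gwx,knr,knt,knv,krv,ktv,ktw,ktx,kuv,kuw,kux,kvw,kwx,nrt,nrv,ntv,nuv,nuw,rtv,ruv,ruw,rux,rvw,rwx,tvw,tvx,twx,uwx,vwx
∂3: piv[fgnw,fguw,fgwx,fknt,fktv,fnuw,ftvw,ftvx,ftwx,fuwx,fvwx,gktx,gnuw,grvw,knrt,knrv,kntv,knuv,krtv,kruw,krux,krwx,kuwx] rk=23  ker:nrtv,ruwx,tvwx
b_1=(44−9)−35=0

b_1=0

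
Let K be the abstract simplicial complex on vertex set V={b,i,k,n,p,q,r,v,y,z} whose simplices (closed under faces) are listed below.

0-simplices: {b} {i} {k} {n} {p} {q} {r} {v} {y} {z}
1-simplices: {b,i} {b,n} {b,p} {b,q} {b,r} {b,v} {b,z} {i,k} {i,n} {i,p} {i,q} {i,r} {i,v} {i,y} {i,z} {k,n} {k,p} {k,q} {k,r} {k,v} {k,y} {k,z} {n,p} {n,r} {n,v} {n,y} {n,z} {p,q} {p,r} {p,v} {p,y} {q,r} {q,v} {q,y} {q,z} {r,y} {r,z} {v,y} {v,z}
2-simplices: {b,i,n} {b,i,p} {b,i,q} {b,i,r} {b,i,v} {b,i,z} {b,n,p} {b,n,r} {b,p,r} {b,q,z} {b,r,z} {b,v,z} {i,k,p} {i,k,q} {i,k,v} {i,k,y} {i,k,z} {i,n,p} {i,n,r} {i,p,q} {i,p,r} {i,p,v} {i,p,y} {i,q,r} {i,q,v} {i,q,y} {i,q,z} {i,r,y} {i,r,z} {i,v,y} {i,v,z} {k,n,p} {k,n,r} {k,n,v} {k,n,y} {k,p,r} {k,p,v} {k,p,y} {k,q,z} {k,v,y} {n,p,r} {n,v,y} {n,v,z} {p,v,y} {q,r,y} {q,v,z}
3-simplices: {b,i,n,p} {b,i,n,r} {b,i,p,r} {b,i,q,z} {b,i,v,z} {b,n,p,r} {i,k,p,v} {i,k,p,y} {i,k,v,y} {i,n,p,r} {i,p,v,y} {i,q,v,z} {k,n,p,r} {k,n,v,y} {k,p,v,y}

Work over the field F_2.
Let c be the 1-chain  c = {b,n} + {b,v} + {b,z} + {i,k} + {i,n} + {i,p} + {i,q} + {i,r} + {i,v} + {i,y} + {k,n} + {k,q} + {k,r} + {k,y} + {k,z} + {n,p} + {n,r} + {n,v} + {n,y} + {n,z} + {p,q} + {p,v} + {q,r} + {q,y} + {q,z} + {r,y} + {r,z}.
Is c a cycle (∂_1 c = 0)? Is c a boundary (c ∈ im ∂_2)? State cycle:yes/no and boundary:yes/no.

cycle:no boundary:no

n_0=10 n_1=39 n_2=46 n_3=15  [Z2]
∂1: piv[bi,bn,bp,bq,br,bv,bz,ik,iy] rk=9  ker:in,ip,iq,ir,iv,iz,kn,kp,kq,kr,kv,ky,kz,np,nr,nv,ny,nz,pq,pr,pv,py,qr,qv,qy,qz,ry,rz,vy,vz
∂2: piv[bin,bip,biq,bir,biv,biz,bnp,bnr,bpr,bqz,brz,bvz,ikp,ikq,ikv,iky,ikz,ipq,ipv,ipy,iqr,iqv,iqy,iry,ivy,knp,knr,knv,kny,nvz] rk=30  ker:inp,inr,ipr,iqz,irz,ivz,kpr,kpv,kpy,kqz,kvy,npr,nvy,pvy,qry,qvz
∂3: piv[binp,binr,bipr,biqz,bivz,bnpr,ikpv,ikpy,ikvy,ipvy,iqvz,knpr,knvy] rk=13  ker:inpr,kpvy
∂1c = {b} + {i} + {y} + {z}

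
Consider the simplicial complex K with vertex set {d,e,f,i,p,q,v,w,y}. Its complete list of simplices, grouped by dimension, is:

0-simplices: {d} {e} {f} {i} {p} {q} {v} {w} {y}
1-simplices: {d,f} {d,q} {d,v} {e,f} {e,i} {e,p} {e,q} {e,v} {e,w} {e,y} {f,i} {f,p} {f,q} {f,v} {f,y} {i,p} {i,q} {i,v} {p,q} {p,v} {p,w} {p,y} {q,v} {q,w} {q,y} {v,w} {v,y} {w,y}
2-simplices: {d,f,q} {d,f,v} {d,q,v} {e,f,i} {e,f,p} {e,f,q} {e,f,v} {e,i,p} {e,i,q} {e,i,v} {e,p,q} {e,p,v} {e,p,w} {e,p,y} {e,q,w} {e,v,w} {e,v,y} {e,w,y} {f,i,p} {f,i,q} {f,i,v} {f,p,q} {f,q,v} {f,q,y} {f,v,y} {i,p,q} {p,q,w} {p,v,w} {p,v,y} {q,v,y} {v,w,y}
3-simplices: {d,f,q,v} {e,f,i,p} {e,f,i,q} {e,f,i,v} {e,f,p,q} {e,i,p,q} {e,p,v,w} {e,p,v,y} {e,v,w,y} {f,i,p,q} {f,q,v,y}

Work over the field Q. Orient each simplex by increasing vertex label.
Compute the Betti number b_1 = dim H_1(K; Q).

n_0=9 n_1=28 n_2=31 n_3=11  [Q]
∂1: piv[df,dq,dv,ef,ei,ep,ew,ey] rk=8  ker:eq,ev,fi,fp,fq,fv,fy,ip,iq,iv,pq,pv,pw,py,qv,qw,qy,vw,vy,wy
∂2: piv[dfq,dfv,dqv,efi,efp,efq,efv,eip,eiq,eiv,epq,epv,epw,epy,eqw,evw,evy,ewy,fqy,fvy] rk=20  ker:fip,fiq,fiv,fpq,fqv,ipq,pqw,pvw,pvy,qvy,vwy
∂3: piv[dfqv,efip,efiq,efiv,efpq,eipq,epvw,epvy,evwy,fqvy] rk=10  ker:fipq
b_1=(28−8)−20=0

b_1=0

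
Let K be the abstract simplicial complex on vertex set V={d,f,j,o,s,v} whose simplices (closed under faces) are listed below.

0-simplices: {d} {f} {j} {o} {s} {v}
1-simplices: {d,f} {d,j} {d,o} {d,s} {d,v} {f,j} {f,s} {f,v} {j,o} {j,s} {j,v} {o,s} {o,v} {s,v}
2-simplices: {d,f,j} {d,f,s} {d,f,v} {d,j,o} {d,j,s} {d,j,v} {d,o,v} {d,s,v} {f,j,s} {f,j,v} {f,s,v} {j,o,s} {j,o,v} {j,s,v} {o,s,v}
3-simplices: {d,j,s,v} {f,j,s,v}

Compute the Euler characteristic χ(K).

n_0=6 n_1=14 n_2=15 n_3=2
χ=+6−14+15−2=5

χ(K)=5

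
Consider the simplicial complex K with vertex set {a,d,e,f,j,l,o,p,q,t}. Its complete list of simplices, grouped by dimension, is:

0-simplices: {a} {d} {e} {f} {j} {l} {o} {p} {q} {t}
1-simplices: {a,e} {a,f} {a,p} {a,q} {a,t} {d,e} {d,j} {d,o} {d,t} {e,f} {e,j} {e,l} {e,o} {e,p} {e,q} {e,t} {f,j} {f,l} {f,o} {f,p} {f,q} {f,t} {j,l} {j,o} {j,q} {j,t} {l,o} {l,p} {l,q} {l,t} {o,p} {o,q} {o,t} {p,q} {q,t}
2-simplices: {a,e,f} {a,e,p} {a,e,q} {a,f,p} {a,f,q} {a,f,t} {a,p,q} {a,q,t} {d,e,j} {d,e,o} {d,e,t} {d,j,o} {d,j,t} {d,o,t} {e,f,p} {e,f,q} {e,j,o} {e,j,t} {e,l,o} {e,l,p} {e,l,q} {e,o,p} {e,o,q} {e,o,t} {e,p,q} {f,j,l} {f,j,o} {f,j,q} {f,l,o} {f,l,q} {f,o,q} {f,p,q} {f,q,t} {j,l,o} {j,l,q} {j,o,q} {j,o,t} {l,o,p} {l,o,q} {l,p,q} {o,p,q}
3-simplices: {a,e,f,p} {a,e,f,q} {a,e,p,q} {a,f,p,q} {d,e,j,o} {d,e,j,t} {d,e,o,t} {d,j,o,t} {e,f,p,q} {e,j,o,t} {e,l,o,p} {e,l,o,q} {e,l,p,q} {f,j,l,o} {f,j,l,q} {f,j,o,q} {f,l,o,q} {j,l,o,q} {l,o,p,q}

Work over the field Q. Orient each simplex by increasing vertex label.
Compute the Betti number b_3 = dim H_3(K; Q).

b_3=3

n_0=10 n_1=35 n_2=41 n_3=19  [Q]
∂1: piv[ae,af,ap,aq,at,de,dj,do,el] rk=9  ker:dt,ef,ej,eo,ep,eq,et,fj,fl,fo,fp,fq,ft,jl,jo,jq,jt,lo,lp,lq,lt,op,oq,ot,pq,qt
∂2: piv[aef,aep,aeq,afp,afq,aft,apq,aqt,dej,deo,det,djo,djt,dot,elo,elp,elq,eop,eoq,fjl,fjo,fjq,flo,flq] rk=24  ker:efp,efq,ejo,ejt,eot,epq,foq,fpq,fqt,jlo,jlq,joq,jot,lop,loq,lpq,opq
∂3: piv[aefp,aefq,aepq,afpq,dejo,dejt,deot,djot,elop,eloq,elpq,fjlo,fjlq,fjoq,floq,lopq] rk=16  ker:efpq,ejot,jloq
b_3=(19−16)−0=3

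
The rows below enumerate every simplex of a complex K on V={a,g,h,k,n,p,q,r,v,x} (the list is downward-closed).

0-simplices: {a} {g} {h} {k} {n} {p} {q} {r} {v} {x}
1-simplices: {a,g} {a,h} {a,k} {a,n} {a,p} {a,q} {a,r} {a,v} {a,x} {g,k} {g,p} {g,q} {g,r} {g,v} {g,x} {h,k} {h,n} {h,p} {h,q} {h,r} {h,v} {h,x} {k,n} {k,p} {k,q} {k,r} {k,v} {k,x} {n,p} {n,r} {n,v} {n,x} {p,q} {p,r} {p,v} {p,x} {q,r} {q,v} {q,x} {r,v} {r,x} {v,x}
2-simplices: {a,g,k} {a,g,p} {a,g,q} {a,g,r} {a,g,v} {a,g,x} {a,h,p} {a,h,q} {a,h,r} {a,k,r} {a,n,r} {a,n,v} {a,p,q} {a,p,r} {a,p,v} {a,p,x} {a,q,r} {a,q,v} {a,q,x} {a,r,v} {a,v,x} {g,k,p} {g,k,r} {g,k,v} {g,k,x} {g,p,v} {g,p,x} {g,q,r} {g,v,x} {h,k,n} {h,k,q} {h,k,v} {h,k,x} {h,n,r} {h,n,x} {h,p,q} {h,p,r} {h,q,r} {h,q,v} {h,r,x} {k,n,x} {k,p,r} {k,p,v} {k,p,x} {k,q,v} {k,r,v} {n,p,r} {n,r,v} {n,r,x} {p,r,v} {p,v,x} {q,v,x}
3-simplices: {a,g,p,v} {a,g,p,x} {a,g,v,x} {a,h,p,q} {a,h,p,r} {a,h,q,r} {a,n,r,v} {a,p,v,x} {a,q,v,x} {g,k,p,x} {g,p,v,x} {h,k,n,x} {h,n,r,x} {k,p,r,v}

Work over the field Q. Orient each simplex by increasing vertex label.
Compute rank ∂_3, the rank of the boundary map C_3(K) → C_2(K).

n_0=10 n_1=42 n_2=52 n_3=14  [Q]
∂1: piv[ag,ah,ak,an,ap,aq,ar,av,ax] rk=9  ker:gk,gp,gq,gr,gv,gx,hk,hn,hp,hq,hr,hv,hx,kn,kp,kq,kr,kv,kx,np,nr,nv,nx,pq,pr,pv,px,qr,qv,qx,rv,rx,vx
∂2: piv[agk,agp,agq,agr,agv,agx,ahp,ahq,ahr,akr,anr,anv,apq,apr,apv,apx,aqr,aqv,aqx,arv,avx,gkp,gkv,gkx,hkn,hkq,hkv,hkx,hnr,hnx,hqv,hrx,npr] rk=33  ker:gkr,gpv,gpx,gqr,gvx,hpq,hpr,hqr,knx,kpr,kpv,kpx,kqv,krv,nrv,nrx,prv,pvx,qvx
∂3: piv[agpv,agpx,agvx,ahpq,ahpr,ahqr,anrv,apvx,aqvx,gkpx,hknx,hnrx,kprv] rk=13  ker:gpvx
rk∂_3=13

rank∂_3=13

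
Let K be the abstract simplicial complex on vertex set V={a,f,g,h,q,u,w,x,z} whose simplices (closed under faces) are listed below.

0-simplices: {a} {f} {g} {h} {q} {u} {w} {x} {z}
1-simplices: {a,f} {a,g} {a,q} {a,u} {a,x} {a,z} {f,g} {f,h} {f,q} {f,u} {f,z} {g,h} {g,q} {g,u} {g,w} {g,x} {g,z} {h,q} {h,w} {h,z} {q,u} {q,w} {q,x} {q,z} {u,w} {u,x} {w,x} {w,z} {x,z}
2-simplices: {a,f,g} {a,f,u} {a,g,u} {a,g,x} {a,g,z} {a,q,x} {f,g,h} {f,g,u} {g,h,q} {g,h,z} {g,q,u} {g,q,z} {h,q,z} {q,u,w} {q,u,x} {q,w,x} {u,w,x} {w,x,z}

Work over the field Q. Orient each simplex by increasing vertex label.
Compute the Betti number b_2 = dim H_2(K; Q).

n_0=9 n_1=29 n_2=18  [Q]
∂1: piv[af,ag,aq,au,ax,az,fh,gw] rk=8  ker:fg,fq,fu,fz,gh,gq,gu,gx,gz,hq,hw,hz,qu,qw,qx,qz,uw,ux,wx,wz,xz
∂2: piv[afg,afu,agu,agx,agz,aqx,fgh,ghq,ghz,gqu,gqz,quw,qux,qwx,wxz] rk=15  ker:fgu,hqz,uwx
b_2=(18−15)−0=3

b_2=3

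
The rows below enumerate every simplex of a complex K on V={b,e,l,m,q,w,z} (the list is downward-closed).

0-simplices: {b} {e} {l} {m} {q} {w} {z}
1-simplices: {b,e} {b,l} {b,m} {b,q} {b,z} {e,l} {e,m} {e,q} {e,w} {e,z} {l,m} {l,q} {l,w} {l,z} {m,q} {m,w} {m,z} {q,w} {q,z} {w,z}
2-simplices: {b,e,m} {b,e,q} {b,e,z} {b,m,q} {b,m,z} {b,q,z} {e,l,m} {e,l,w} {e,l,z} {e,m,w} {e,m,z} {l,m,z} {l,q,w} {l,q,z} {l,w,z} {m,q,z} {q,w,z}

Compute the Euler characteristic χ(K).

χ(K)=4

n_0=7 n_1=20 n_2=17
χ=+7−20+17=4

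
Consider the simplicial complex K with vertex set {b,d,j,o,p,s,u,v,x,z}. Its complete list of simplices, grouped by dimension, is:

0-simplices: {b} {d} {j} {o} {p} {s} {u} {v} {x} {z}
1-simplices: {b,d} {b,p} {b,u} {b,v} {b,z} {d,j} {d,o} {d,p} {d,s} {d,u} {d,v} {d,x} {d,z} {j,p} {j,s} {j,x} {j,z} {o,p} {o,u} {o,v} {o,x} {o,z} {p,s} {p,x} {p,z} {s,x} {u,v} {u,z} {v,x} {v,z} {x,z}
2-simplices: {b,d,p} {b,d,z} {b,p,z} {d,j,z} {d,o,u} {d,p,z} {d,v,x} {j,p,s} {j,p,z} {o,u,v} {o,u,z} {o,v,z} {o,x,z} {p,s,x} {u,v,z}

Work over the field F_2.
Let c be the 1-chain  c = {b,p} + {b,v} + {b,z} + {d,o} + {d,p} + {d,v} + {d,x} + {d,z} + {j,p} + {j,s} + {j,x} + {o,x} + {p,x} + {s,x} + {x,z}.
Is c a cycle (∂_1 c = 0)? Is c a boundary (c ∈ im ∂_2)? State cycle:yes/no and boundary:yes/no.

cycle:no boundary:no

n_0=10 n_1=31 n_2=15  [Z2]
∂1: piv[bd,bp,bu,bv,bz,dj,do,ds,dx] rk=9  ker:dp,du,dv,dz,jp,js,jx,jz,op,ou,ov,ox,oz,ps,px,pz,sx,uv,uz,vx,vz,xz
∂2: piv[bdp,bdz,bpz,djz,dou,dvx,jps,jpz,ouv,ouz,ovz,oxz,psx] rk=13  ker:dpz,uvz
∂1c = {b} + {d} + {j} + {z}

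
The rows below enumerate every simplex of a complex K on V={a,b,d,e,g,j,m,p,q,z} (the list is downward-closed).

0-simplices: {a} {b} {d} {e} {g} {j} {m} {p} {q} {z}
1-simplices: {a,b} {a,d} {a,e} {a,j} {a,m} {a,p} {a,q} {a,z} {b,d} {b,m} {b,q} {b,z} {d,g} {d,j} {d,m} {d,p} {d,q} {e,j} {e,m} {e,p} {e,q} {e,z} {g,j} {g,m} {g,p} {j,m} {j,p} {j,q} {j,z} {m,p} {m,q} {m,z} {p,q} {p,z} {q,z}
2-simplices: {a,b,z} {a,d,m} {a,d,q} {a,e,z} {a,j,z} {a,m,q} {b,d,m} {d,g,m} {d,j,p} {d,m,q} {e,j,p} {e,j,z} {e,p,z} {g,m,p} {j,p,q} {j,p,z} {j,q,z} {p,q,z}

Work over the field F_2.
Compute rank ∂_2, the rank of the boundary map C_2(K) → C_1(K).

rank∂_2=15

n_0=10 n_1=35 n_2=18  [Z2]
∂1: piv[ab,ad,ae,aj,am,ap,aq,az,dg] rk=9  ker:bd,bm,bq,bz,dj,dm,dp,dq,ej,em,ep,eq,ez,gj,gm,gp,jm,jp,jq,jz,mp,mq,mz,pq,pz,qz
∂2: piv[abz,adm,adq,aez,ajz,amq,bdm,dgm,djp,ejp,ejz,epz,gmp,jpq,jqz] rk=15  ker:dmq,jpz,pqz
rk∂_2=15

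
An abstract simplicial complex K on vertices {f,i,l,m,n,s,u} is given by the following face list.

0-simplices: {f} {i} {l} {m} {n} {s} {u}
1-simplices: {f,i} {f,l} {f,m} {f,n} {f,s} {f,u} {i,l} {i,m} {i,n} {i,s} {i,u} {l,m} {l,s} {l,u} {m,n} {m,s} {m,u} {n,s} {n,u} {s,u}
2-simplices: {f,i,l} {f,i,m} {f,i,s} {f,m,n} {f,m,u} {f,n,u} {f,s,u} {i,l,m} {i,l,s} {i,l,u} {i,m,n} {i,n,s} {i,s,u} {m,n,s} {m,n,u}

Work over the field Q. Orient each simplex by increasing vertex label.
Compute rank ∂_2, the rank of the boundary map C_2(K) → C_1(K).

n_0=7 n_1=20 n_2=15  [Q]
∂1: piv[fi,fl,fm,fn,fs,fu] rk=6  ker:il,im,in,is,iu,lm,ls,lu,mn,ms,mu,ns,nu,su
∂2: piv[fil,fim,fis,fmn,fmu,fnu,fsu,ilm,ils,ilu,imn,ins,isu,mns] rk=14  ker:mnu
rk∂_2=14

rank∂_2=14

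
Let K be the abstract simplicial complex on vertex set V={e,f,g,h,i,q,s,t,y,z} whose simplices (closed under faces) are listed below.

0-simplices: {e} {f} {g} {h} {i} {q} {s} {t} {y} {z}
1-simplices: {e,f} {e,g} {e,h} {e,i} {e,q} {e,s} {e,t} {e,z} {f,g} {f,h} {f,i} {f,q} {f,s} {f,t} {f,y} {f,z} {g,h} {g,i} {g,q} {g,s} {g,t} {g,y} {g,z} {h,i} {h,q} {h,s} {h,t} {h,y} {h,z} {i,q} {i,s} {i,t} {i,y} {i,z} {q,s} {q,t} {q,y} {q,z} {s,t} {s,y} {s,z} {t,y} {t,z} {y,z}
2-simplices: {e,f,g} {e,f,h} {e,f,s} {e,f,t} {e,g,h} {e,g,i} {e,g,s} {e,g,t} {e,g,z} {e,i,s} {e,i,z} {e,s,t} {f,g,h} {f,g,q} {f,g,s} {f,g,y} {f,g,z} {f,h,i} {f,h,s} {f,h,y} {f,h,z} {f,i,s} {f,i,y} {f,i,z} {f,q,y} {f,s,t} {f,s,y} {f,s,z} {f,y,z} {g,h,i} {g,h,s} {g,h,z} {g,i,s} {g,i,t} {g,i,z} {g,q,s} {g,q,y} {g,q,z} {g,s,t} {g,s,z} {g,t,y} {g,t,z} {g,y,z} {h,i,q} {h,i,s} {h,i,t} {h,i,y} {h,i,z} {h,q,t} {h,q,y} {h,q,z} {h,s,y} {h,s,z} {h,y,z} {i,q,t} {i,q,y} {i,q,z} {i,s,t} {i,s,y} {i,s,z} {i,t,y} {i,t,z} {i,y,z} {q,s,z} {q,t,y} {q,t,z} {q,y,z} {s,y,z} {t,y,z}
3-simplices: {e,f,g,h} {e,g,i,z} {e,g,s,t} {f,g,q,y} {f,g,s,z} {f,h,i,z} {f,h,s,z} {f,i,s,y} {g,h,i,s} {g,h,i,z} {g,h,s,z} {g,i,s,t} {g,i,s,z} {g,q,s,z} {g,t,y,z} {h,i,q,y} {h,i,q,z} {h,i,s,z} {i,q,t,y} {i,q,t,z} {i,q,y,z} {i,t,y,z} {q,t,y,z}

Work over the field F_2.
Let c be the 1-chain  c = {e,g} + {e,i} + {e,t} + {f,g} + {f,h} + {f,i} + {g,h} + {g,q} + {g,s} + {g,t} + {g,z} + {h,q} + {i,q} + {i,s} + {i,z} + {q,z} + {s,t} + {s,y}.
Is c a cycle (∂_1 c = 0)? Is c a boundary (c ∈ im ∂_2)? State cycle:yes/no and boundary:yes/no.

n_0=10 n_1=44 n_2=69 n_3=23  [Z2]
∂1: piv[ef,eg,eh,ei,eq,es,et,ez,fy] rk=9  ker:fg,fh,fi,fq,fs,ft,fz,gh,gi,gq,gs,gt,gy,gz,hi,hq,hs,ht,hy,hz,iq,is,it,iy,iz,qs,qt,qy,qz,st,sy,sz,ty,tz,yz
∂2: piv[efg,efh,efs,eft,egh,egi,egs,egt,egz,eis,eiz,est,fgq,fgy,fgz,fhi,fhs,fhy,fhz,fis,fiy,fqy,fsy,fsz,fyz,git,gqs,gqz,gty,gtz,hiq,hit,hqt,hqy] rk=34  ker:fgh,fgs,fiz,fst,ghi,ghs,ghz,gis,giz,gqy,gst,gsz,gyz,his,hiy,hiz,hqz,hsy,hsz,hyz,iqt,iqy,iqz,ist,isy,isz,ity,itz,iyz,qsz,qty,qtz,qyz,syz,tyz
∂3: piv[efgh,egiz,egst,fgqy,fgsz,fhiz,fhsz,fisy,ghis,ghiz,ghsz,gist,gisz,gqsz,gtyz,hiqy,hiqz,iqty,iqtz,iqyz,ityz] rk=21  ker:hisz,qtyz
∂1c = {e} + {f} + {g} + {h} + {i} + {t} + {y} + {z}

cycle:no boundary:no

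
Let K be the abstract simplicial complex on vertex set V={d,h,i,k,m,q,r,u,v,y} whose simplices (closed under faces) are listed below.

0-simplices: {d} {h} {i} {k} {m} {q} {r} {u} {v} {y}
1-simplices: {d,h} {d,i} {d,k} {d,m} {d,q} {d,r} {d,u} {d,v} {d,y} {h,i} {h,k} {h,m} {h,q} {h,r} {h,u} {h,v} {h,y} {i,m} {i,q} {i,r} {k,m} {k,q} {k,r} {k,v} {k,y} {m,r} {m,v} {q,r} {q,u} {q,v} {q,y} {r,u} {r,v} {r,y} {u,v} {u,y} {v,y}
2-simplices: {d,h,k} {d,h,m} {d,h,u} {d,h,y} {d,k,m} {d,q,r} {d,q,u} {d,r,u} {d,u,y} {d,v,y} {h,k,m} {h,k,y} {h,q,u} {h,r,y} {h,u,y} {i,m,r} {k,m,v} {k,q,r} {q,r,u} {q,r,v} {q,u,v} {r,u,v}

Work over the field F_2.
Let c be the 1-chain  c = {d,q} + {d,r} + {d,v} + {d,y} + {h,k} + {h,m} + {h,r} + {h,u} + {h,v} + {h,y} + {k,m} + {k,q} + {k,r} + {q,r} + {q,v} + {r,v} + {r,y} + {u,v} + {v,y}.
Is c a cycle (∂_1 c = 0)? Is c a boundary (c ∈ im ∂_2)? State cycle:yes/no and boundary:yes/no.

cycle:yes boundary:no

n_0=10 n_1=37 n_2=22  [Z2]
∂1: piv[dh,di,dk,dm,dq,dr,du,dv,dy] rk=9  ker:hi,hk,hm,hq,hr,hu,hv,hy,im,iq,ir,km,kq,kr,kv,ky,mr,mv,qr,qu,qv,qy,ru,rv,ry,uv,uy,vy
∂2: piv[dhk,dhm,dhu,dhy,dkm,dqr,dqu,dru,duy,dvy,hky,hqu,hry,imr,kmv,kqr,qrv,quv] rk=18  ker:hkm,huy,qru,ruv
∂1c = 0
c vs im∂2: residual ≠ 0 ⇒ not boundary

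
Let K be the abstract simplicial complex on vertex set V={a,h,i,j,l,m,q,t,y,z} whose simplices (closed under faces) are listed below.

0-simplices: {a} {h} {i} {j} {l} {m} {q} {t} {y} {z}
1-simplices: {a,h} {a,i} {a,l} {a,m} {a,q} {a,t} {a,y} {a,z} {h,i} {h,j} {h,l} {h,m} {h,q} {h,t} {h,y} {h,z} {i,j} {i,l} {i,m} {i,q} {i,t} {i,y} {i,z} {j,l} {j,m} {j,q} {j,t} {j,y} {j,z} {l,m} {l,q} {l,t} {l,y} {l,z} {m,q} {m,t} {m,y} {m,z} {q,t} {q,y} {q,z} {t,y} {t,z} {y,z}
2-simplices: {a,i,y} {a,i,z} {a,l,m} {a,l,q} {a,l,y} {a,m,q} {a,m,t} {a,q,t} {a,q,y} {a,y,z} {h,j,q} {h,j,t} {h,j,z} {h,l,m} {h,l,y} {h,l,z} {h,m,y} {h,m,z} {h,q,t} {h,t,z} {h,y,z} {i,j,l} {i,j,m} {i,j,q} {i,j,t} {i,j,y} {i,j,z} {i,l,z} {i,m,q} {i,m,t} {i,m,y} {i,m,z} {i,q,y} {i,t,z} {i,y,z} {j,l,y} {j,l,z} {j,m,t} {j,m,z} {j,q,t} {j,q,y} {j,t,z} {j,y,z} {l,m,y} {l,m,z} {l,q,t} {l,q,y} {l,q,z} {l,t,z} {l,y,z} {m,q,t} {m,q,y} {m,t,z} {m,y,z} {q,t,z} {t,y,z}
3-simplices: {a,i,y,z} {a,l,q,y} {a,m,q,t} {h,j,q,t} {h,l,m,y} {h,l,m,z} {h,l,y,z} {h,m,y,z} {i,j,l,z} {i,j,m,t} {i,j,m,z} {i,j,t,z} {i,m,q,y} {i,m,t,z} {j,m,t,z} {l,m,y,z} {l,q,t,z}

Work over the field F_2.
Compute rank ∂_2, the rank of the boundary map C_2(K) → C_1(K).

rank∂_2=33

n_0=10 n_1=44 n_2=56 n_3=17  [Z2]
∂1: piv[ah,ai,al,am,aq,at,ay,az,hj] rk=9  ker:hi,hl,hm,hq,ht,hy,hz,ij,il,im,iq,it,iy,iz,jl,jm,jq,jt,jy,jz,lm,lq,lt,ly,lz,mq,mt,my,mz,qt,qy,qz,ty,tz,yz
∂2: piv[aiy,aiz,alm,alq,aly,amq,amt,aqt,aqy,ayz,hjq,hjt,hjz,hlm,hly,hlz,hmy,hmz,hqt,htz,hyz,ijl,ijm,ijq,ijt,ijy,ijz,ilz,imq,imy,lqt,lqz,tyz] rk=33  ker:imt,imz,iqy,itz,iyz,jly,jlz,jmt,jmz,jqt,jqy,jtz,jyz,lmy,lmz,lqy,ltz,lyz,mqt,mqy,mtz,myz,qtz
∂3: piv[aiyz,alqy,amqt,hjqt,hlmy,hlmz,hlyz,hmyz,ijlz,ijmt,ijmz,ijtz,imqy,imtz,lqtz] rk=15  ker:jmtz,lmyz
rk∂_2=33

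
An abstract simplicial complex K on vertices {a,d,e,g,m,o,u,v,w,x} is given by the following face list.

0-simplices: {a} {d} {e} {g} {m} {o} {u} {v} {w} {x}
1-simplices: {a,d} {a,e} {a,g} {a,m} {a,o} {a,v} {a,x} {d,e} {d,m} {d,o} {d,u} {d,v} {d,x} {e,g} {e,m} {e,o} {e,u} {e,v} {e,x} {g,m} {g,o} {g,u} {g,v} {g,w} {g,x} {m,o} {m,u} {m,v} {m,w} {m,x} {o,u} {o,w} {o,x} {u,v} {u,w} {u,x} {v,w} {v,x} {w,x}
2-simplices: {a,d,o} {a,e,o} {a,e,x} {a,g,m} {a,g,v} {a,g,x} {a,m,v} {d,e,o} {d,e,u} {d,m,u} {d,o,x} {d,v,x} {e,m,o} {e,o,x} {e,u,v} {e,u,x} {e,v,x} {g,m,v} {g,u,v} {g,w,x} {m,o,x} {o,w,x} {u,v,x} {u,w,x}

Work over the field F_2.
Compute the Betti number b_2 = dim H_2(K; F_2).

n_0=10 n_1=39 n_2=24  [Z2]
∂1: piv[ad,ae,ag,am,ao,av,ax,du,gw] rk=9  ker:de,dm,do,dv,dx,eg,em,eo,eu,ev,ex,gm,go,gu,gv,gx,mo,mu,mv,mw,mx,ou,ow,ox,uv,uw,ux,vw,vx,wx
∂2: piv[ado,aeo,aex,agm,agv,agx,amv,deo,deu,dmu,dox,dvx,emo,eox,euv,eux,evx,guv,gwx,mox,owx,uwx] rk=22  ker:gmv,uvx
b_2=(24−22)−0=2

b_2=2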